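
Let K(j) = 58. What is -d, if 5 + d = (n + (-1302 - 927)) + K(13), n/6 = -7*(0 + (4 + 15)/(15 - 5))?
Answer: 11279/5 ≈ 2255.8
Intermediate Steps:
n = -399/5 (n = 6*(-7*(0 + (4 + 15)/(15 - 5))) = 6*(-7*(0 + 19/10)) = 6*(-7*19/10) = 6*(-133/10) = -399/5 ≈ -79.800)
d = -11279/5 (d = -5 + ((-399/5 + (-1302 - 927)) + 58) = -5 + ((-399/5 - 2229) + 58) = -5 + (-11544/5 + 58) = -5 - 11254/5 = -11279/5 ≈ -2255.8)
-d = -1*(-11279/5) = 11279/5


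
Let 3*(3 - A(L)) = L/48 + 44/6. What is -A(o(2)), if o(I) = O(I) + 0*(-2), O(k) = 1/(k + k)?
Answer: -319/576 ≈ -0.55382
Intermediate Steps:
O(k) = 1/(2*k)
o(I) = 1/(2*I) (o(I) = 1/(2*I) + 0*(-2) = 1/(2*I) + 0 = 1/(2*I))
A(L) = 5/9 - L/144 (A(L) = 3 - (L/48 + 44/6)/3 = 3 - (L*(1/48) + 44*(⅙))/3 = 3 - (L/48 + 22/3)/3 = 3 - (22/3 + L/48)/3 = 3 + (-22/9 - L/144) = 5/9 - L/144)
-A(o(2)) = -(5/9 - 1/(288*2)) = -(5/9 - 1/144*¼) = -(5/9 - 1/576) = -1*319/576 = -319/576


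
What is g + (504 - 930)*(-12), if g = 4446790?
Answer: 4451902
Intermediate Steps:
g + (504 - 930)*(-12) = 4446790 + (504 - 930)*(-12) = 4446790 - 426*(-12) = 4446790 + 5112 = 4451902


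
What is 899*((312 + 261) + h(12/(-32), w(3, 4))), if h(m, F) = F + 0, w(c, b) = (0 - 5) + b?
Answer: 514228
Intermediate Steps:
w(c, b) = -5 + b
h(m, F) = F
899*((312 + 261) + h(12/(-32), w(3, 4))) = 899*((312 + 261) + (-5 + 4)) = 899*(573 - 1) = 899*572 = 514228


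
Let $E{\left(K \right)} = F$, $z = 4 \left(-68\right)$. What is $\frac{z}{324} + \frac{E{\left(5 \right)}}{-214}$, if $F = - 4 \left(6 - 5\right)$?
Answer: $- \frac{7114}{8667} \approx -0.82081$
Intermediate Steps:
$z = -272$
$F = -4$ ($F = \left(-4\right) 1 = -4$)
$E{\left(K \right)} = -4$
$\frac{z}{324} + \frac{E{\left(5 \right)}}{-214} = - \frac{272}{324} - \frac{4}{-214} = \left(-272\right) \frac{1}{324} - - \frac{2}{107} = - \frac{68}{81} + \frac{2}{107} = - \frac{7114}{8667}$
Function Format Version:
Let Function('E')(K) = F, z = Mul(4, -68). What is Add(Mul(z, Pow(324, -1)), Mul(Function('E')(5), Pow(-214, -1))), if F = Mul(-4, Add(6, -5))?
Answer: Rational(-7114, 8667) ≈ -0.82081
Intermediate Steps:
z = -272
F = -4 (F = Mul(-4, 1) = -4)
Function('E')(K) = -4
Add(Mul(z, Pow(324, -1)), Mul(Function('E')(5), Pow(-214, -1))) = Add(Mul(-272, Pow(324, -1)), Mul(-4, Pow(-214, -1))) = Add(Mul(-272, Rational(1, 324)), Mul(-4, Rational(-1, 214))) = Add(Rational(-68, 81), Rational(2, 107)) = Rational(-7114, 8667)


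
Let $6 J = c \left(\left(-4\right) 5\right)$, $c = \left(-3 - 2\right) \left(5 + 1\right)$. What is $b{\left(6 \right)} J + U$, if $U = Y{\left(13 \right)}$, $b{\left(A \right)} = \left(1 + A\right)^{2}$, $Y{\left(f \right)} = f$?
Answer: $4913$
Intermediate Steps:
$c = -30$ ($c = \left(-5\right) 6 = -30$)
$U = 13$
$J = 100$ ($J = \frac{\left(-30\right) \left(\left(-4\right) 5\right)}{6} = \frac{\left(-30\right) \left(-20\right)}{6} = \frac{1}{6} \cdot 600 = 100$)
$b{\left(6 \right)} J + U = \left(1 + 6\right)^{2} \cdot 100 + 13 = 7^{2} \cdot 100 + 13 = 49 \cdot 100 + 13 = 4900 + 13 = 4913$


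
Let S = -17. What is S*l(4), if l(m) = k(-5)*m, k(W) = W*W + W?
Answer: -1360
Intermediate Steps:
k(W) = W + W² (k(W) = W² + W = W + W²)
l(m) = 20*m (l(m) = (-5*(1 - 5))*m = (-5*(-4))*m = 20*m)
S*l(4) = -340*4 = -17*80 = -1360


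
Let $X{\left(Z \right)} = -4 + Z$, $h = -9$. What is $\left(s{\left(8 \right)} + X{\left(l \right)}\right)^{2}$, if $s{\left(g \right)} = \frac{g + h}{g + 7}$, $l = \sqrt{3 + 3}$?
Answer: $\frac{5071}{225} - \frac{122 \sqrt{6}}{15} \approx 2.6153$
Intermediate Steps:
$l = \sqrt{6} \approx 2.4495$
$s{\left(g \right)} = \frac{-9 + g}{7 + g}$ ($s{\left(g \right)} = \frac{g - 9}{g + 7} = \frac{-9 + g}{7 + g}$)
$\left(s{\left(8 \right)} + X{\left(l \right)}\right)^{2} = \left(\frac{-9 + 8}{7 + 8} - \left(4 - \sqrt{6}\right)\right)^{2} = \left(\frac{1}{15} \left(-1\right) - \left(4 - \sqrt{6}\right)\right)^{2} = \left(- \frac{1}{15} - \left(4 - \sqrt{6}\right)\right)^{2} = \left(- \frac{61}{15} + \sqrt{6}\right)^{2}$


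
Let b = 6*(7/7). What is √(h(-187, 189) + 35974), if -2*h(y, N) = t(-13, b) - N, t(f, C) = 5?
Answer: √36066 ≈ 189.91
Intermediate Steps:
b = 6 (b = 6*(7*(⅐)) = 6*1 = 6)
h(y, N) = -5/2 + N/2 (h(y, N) = -(5 - N)/2 = -5/2 + N/2)
√(h(-187, 189) + 35974) = √((-5/2 + (½)*189) + 35974) = √((-5/2 + 189/2) + 35974) = √(92 + 35974) = √36066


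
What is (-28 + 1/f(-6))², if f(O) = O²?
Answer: 1014049/1296 ≈ 782.45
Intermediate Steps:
(-28 + 1/f(-6))² = (-28 + 1/((-6)²))² = (-28 + 1/36)² = (-1007/36)² = 1014049/1296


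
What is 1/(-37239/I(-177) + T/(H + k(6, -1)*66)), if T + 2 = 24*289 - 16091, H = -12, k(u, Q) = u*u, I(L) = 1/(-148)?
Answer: 2364/13028874251 ≈ 1.8144e-7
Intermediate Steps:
I(L) = -1/148
k(u, Q) = u²
T = -9157 (T = -2 + (24*289 - 16091) = -2 + (6936 - 16091) = -2 - 9155 = -9157)
1/(-37239/I(-177) + T/(H + k(6, -1)*66)) = 1/(-37239/(-1/148) - 9157/(-12 + 6²*66)) = 1/(-37239*(-148) - 9157/(-12 + 36*66)) = 1/(5511372 - 9157/(-12 + 2376)) = 1/(5511372 - 9157/2364) = 1/(13028874251/2364) = 2364/13028874251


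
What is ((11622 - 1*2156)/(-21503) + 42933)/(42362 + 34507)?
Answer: 923178833/1652914107 ≈ 0.55852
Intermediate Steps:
((11622 - 1*2156)/(-21503) + 42933)/(42362 + 34507) = ((11622 - 2156)*(-1/21503) + 42933)/76869 = (9466*(-1/21503) + 42933)*(1/76869) = (-9466/21503 + 42933)*(1/76869) = (923178833/21503)*(1/76869) = 923178833/1652914107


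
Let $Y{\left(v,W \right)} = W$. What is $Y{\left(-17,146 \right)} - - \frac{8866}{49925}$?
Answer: $\frac{7297916}{49925} \approx 146.18$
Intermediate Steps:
$Y{\left(-17,146 \right)} - - \frac{8866}{49925} = 146 - - \frac{8866}{49925} = 146 + \frac{8866}{49925} = \frac{7297916}{49925}$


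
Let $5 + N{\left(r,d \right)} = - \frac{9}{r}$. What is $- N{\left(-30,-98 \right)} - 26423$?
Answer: $- \frac{264183}{10} \approx -26418.0$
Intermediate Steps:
$N{\left(r,d \right)} = -5 - \frac{9}{r}$
$- N{\left(-30,-98 \right)} - 26423 = - (-5 - \frac{9}{-30}) - 26423 = - (-5 - - \frac{3}{10}) - 26423 = - (-5 + \frac{3}{10}) - 26423 = \left(-1\right) \left(- \frac{47}{10}\right) - 26423 = \frac{47}{10} - 26423 = - \frac{264183}{10}$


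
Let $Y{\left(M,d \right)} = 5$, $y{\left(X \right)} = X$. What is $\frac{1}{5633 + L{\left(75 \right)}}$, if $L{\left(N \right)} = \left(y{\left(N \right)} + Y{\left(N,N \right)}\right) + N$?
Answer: $\frac{1}{5788} \approx 0.00017277$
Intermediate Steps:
$L{\left(N \right)} = 5 + 2 N$ ($L{\left(N \right)} = \left(N + 5\right) + N = \left(5 + N\right) + N = 5 + 2 N$)
$\frac{1}{5633 + L{\left(75 \right)}} = \frac{1}{5633 + \left(5 + 2 \cdot 75\right)} = \frac{1}{5633 + \left(5 + 150\right)} = \frac{1}{5633 + 155} = \frac{1}{5788}$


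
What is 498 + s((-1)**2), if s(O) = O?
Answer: 499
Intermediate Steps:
498 + s((-1)**2) = 498 + (-1)**2 = 498 + 1 = 499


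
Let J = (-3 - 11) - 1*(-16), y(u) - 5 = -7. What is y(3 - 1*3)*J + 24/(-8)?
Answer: -7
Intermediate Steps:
y(u) = -2 (y(u) = 5 - 7 = -2)
J = 2 (J = -14 + 16 = 2)
y(3 - 1*3)*J + 24/(-8) = -2*2 + 24/(-8) = -4 + 24*(-⅛) = -4 - 3 = -7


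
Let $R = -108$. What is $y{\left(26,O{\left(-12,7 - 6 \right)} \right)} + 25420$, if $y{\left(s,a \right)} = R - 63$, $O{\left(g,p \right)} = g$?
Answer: $25249$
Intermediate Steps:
$y{\left(s,a \right)} = -171$ ($y{\left(s,a \right)} = -108 - 63 = -171$)
$y{\left(26,O{\left(-12,7 - 6 \right)} \right)} + 25420 = -171 + 25420 = 25249$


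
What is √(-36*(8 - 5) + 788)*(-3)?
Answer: -6*√170 ≈ -78.230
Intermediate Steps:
√(-36*(8 - 5) + 788)*(-3) = √(-36*3 + 788)*(-3) = √(-108 + 788)*(-3) = √680*(-3) = (2*√170)*(-3) = -6*√170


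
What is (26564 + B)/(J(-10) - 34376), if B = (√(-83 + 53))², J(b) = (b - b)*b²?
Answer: -13267/17188 ≈ -0.77188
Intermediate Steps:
J(b) = 0 (J(b) = 0*b² = 0)
B = -30 (B = (√(-30))² = (I*√30)² = -30)
(26564 + B)/(J(-10) - 34376) = (26564 - 30)/(0 - 34376) = 26534/(-34376) = 26534*(-1/34376) = -13267/17188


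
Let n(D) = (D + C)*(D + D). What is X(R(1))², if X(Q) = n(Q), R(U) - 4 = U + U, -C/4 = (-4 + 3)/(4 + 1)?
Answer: 166464/25 ≈ 6658.6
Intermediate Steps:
C = ⅘ (C = -4*(-4 + 3)/(4 + 1) = -(-4)/5 = -4*(-⅕) = ⅘ ≈ 0.80000)
n(D) = 2*D*(⅘ + D) (n(D) = (D + ⅘)*(D + D) = (⅘ + D)*(2*D) = 2*D*(⅘ + D))
R(U) = 4 + 2*U (R(U) = 4 + (U + U) = 4 + 2*U)
X(Q) = 2*Q*(4 + 5*Q)/5
X(R(1))² = (2*(4 + 2*1)*(4 + 5*(4 + 2*1))/5)² = (2*(4 + 2)*(4 + 5*(4 + 2))/5)² = ((⅖)*6*(4 + 5*6))² = ((⅖)*6*(4 + 30))² = ((⅖)*6*34)² = (408/5)² = 166464/25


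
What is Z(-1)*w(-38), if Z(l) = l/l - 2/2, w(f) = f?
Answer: 0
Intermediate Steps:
Z(l) = 0 (Z(l) = 1 - 2*½ = 1 - 1 = 0)
Z(-1)*w(-38) = 0*(-38) = 0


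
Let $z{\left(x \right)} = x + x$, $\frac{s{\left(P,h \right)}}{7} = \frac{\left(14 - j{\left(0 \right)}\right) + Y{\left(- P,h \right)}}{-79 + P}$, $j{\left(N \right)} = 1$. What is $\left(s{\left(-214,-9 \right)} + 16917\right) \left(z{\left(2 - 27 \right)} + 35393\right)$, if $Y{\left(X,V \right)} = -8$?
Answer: $\frac{175182739578}{293} \approx 5.9789 \cdot 10^{8}$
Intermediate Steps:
$s{\left(P,h \right)} = \frac{35}{-79 + P}$ ($s{\left(P,h \right)} = 7 \frac{\left(14 - 1\right) - 8}{-79 + P} = 7 \frac{13 - 8}{-79 + P} = 7 \frac{5}{-79 + P} = \frac{35}{-79 + P}$)
$z{\left(x \right)} = 2 x$
$\left(s{\left(-214,-9 \right)} + 16917\right) \left(z{\left(2 - 27 \right)} + 35393\right) = \left(\frac{35}{-79 - 214} + 16917\right) \left(2 \left(2 - 27\right) + 35393\right) = \left(\frac{35}{-293} + 16917\right) \left(2 \left(2 - 27\right) + 35393\right) = \left(35 \left(- \frac{1}{293}\right) + 16917\right) \left(2 \left(-25\right) + 35393\right) = \left(- \frac{35}{293} + 16917\right) \left(-50 + 35393\right) = \frac{4956646}{293} \cdot 35343 = \frac{175182739578}{293}$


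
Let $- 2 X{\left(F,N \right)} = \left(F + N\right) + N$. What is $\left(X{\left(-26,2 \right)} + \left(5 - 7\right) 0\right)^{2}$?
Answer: $121$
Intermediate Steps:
$X{\left(F,N \right)} = - N - \frac{F}{2}$ ($X{\left(F,N \right)} = - \frac{\left(F + N\right) + N}{2} = - \frac{F + 2 N}{2} = - N - \frac{F}{2}$)
$\left(X{\left(-26,2 \right)} + \left(5 - 7\right) 0\right)^{2} = \left(\left(\left(-1\right) 2 - -13\right) + \left(5 - 7\right) 0\right)^{2} = \left(\left(-2 + 13\right) - 0\right)^{2} = \left(11 + 0\right)^{2} = 11^{2} = 121$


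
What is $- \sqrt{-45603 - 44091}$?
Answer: $- 3 i \sqrt{9966} \approx - 299.49 i$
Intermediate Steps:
$- \sqrt{-45603 - 44091} = - \sqrt{-89694} = - 3 i \sqrt{9966}$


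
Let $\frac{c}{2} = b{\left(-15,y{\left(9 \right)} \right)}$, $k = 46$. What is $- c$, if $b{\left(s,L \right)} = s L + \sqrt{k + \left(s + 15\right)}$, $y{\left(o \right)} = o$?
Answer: $270 - 2 \sqrt{46} \approx 256.44$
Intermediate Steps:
$b{\left(s,L \right)} = \sqrt{61 + s} + L s$ ($b{\left(s,L \right)} = s L + \sqrt{46 + \left(s + 15\right)} = L s + \sqrt{46 + \left(15 + s\right)} = L s + \sqrt{61 + s} = \sqrt{61 + s} + L s$)
$c = -270 + 2 \sqrt{46}$ ($c = 2 \left(\sqrt{61 - 15} + 9 \left(-15\right)\right) = 2 \left(\sqrt{46} - 135\right) = 2 \left(-135 + \sqrt{46}\right) = -270 + 2 \sqrt{46} \approx -256.44$)
$- c = - (-270 + 2 \sqrt{46}) = 270 - 2 \sqrt{46}$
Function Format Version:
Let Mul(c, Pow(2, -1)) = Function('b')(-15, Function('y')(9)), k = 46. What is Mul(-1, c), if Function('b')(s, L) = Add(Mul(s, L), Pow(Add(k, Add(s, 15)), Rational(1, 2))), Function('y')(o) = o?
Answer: Add(270, Mul(-2, Pow(46, Rational(1, 2)))) ≈ 256.44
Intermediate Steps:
Function('b')(s, L) = Add(Pow(Add(61, s), Rational(1, 2)), Mul(L, s)) (Function('b')(s, L) = Add(Mul(s, L), Pow(Add(46, Add(s, 15)), Rational(1, 2))) = Add(Mul(L, s), Pow(Add(46, Add(15, s)), Rational(1, 2))) = Add(Mul(L, s), Pow(Add(61, s), Rational(1, 2))) = Add(Pow(Add(61, s), Rational(1, 2)), Mul(L, s)))
c = Add(-270, Mul(2, Pow(46, Rational(1, 2)))) (c = Mul(2, Add(Pow(Add(61, -15), Rational(1, 2)), Mul(9, -15))) = Mul(2, Add(Pow(46, Rational(1, 2)), -135)) = Mul(2, Add(-135, Pow(46, Rational(1, 2)))) = Add(-270, Mul(2, Pow(46, Rational(1, 2)))) ≈ -256.44)
Mul(-1, c) = Mul(-1, Add(-270, Mul(2, Pow(46, Rational(1, 2))))) = Add(270, Mul(-2, Pow(46, Rational(1, 2))))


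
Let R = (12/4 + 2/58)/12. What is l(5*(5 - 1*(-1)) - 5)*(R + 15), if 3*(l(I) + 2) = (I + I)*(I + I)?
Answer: 114122/9 ≈ 12680.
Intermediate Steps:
R = 22/87 (R = (12*(¼) + 2*(1/58))*(1/12) = (3 + 1/29)*(1/12) = (88/29)*(1/12) = 22/87 ≈ 0.25287)
l(I) = -2 + 4*I²/3 (l(I) = -2 + ((I + I)*(I + I))/3 = -2 + ((2*I)*(2*I))/3 = -2 + (4*I²)/3 = -2 + 4*I²/3)
l(5*(5 - 1*(-1)) - 5)*(R + 15) = (-2 + 4*(5*(5 - 1*(-1)) - 5)²/3)*(22/87 + 15) = (-2 + 4*(5*(5 + 1) - 5)²/3)*(1327/87) = (-2 + 4*(5*6 - 5)²/3)*(1327/87) = (-2 + 4*(30 - 5)²/3)*(1327/87) = (-2 + (4/3)*25²)*(1327/87) = (-2 + (4/3)*625)*(1327/87) = (-2 + 2500/3)*(1327/87) = (2494/3)*(1327/87) = 114122/9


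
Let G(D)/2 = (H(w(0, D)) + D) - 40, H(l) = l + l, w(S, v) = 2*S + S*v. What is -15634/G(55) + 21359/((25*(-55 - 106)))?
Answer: -6356762/12075 ≈ -526.44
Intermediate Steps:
H(l) = 2*l
G(D) = -80 + 2*D (G(D) = 2*((2*(0*(2 + D)) + D) - 40) = 2*((2*0 + D) - 40) = 2*((0 + D) - 40) = 2*(D - 40) = 2*(-40 + D) = -80 + 2*D)
-15634/G(55) + 21359/((25*(-55 - 106))) = -15634/(-80 + 2*55) + 21359/((25*(-55 - 106))) = -15634/(-80 + 110) + 21359/((25*(-161))) = -15634/30 + 21359/(-4025) = -15634*1/30 + 21359*(-1/4025) = -7817/15 - 21359/4025 = -6356762/12075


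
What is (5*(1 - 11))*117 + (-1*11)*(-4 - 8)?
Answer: -5718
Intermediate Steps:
(5*(1 - 11))*117 + (-1*11)*(-4 - 8) = (5*(-10))*117 - 11*(-12) = -50*117 + 132 = -5850 + 132 = -5718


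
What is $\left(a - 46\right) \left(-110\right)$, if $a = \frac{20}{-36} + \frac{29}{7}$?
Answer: $\frac{293920}{63} \approx 4665.4$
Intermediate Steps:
$a = \frac{226}{63}$ ($a = 20 \left(- \frac{1}{36}\right) + 29 \cdot \frac{1}{7} = - \frac{5}{9} + \frac{29}{7} = \frac{226}{63} \approx 3.5873$)
$\left(a - 46\right) \left(-110\right) = \left(\frac{226}{63} - 46\right) \left(-110\right) = \left(- \frac{2672}{63}\right) \left(-110\right) = \frac{293920}{63}$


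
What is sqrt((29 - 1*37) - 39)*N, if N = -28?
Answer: -28*I*sqrt(47) ≈ -191.96*I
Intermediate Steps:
sqrt((29 - 1*37) - 39)*N = sqrt((29 - 1*37) - 39)*(-28) = sqrt((29 - 37) - 39)*(-28) = sqrt(-8 - 39)*(-28) = sqrt(-47)*(-28) = (I*sqrt(47))*(-28) = -28*I*sqrt(47)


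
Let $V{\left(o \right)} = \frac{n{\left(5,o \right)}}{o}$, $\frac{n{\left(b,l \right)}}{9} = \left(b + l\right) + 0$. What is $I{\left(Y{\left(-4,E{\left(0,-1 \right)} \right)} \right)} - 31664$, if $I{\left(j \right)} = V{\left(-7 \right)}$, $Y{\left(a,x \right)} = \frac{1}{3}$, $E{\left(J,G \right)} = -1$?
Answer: $- \frac{221630}{7} \approx -31661.0$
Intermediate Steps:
$n{\left(b,l \right)} = 9 b + 9 l$ ($n{\left(b,l \right)} = 9 \left(\left(b + l\right) + 0\right) = 9 \left(b + l\right) = 9 b + 9 l$)
$Y{\left(a,x \right)} = \frac{1}{3}$
$V{\left(o \right)} = \frac{45 + 9 o}{o}$ ($V{\left(o \right)} = \frac{9 \cdot 5 + 9 o}{o} = \frac{45 + 9 o}{o}$)
$I{\left(j \right)} = \frac{18}{7}$ ($I{\left(j \right)} = 9 + \frac{45}{-7} = 9 + 45 \left(- \frac{1}{7}\right) = 9 - \frac{45}{7} = \frac{18}{7}$)
$I{\left(Y{\left(-4,E{\left(0,-1 \right)} \right)} \right)} - 31664 = \frac{18}{7} - 31664 = - \frac{221630}{7}$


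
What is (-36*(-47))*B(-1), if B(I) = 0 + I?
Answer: -1692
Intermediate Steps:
B(I) = I
(-36*(-47))*B(-1) = -36*(-47)*(-1) = 1692*(-1) = -1692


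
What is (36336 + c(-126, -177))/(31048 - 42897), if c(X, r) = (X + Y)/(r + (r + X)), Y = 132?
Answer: -2906879/947920 ≈ -3.0666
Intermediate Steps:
c(X, r) = (132 + X)/(X + 2*r) (c(X, r) = (X + 132)/(r + (r + X)) = (132 + X)/(r + (X + r)) = (132 + X)/(X + 2*r))
(36336 + c(-126, -177))/(31048 - 42897) = (36336 + (132 - 126)/(-126 + 2*(-177)))/(31048 - 42897) = (36336 + 6/(-126 - 354))/(-11849) = (36336 + 6/(-480))*(-1/11849) = (36336 - 1/480*6)*(-1/11849) = (36336 - 1/80)*(-1/11849) = (2906879/80)*(-1/11849) = -2906879/947920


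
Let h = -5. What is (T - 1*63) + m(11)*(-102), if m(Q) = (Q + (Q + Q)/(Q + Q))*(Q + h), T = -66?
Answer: -7473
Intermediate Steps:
m(Q) = (1 + Q)*(-5 + Q) (m(Q) = (Q + (Q + Q)/(Q + Q))*(Q - 5) = (Q + (2*Q)/((2*Q)))*(-5 + Q) = (Q + (2*Q)*(1/(2*Q)))*(-5 + Q) = (Q + 1)*(-5 + Q) = (1 + Q)*(-5 + Q))
(T - 1*63) + m(11)*(-102) = (-66 - 1*63) + (-5 + 11**2 - 4*11)*(-102) = (-66 - 63) + (-5 + 121 - 44)*(-102) = -129 + 72*(-102) = -129 - 7344 = -7473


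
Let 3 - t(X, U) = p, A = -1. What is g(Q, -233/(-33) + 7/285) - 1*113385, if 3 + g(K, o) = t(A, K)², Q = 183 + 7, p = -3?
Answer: -113352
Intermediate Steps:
t(X, U) = 6 (t(X, U) = 3 - 1*(-3) = 3 + 3 = 6)
Q = 190
g(K, o) = 33 (g(K, o) = -3 + 6² = -3 + 36 = 33)
g(Q, -233/(-33) + 7/285) - 1*113385 = 33 - 1*113385 = 33 - 113385 = -113352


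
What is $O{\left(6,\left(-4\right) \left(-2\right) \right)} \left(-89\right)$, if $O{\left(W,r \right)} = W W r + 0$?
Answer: $-25632$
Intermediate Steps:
$O{\left(W,r \right)} = r W^{2}$ ($O{\left(W,r \right)} = W^{2} r + 0 = r W^{2} + 0 = r W^{2}$)
$O{\left(6,\left(-4\right) \left(-2\right) \right)} \left(-89\right) = \left(-4\right) \left(-2\right) 6^{2} \left(-89\right) = 8 \cdot 36 \left(-89\right) = 288 \left(-89\right) = -25632$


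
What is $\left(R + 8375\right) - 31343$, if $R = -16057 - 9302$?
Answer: $-48327$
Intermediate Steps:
$R = -25359$ ($R = -16057 - 9302 = -25359$)
$\left(R + 8375\right) - 31343 = \left(-25359 + 8375\right) - 31343 = -16984 - 31343 = -48327$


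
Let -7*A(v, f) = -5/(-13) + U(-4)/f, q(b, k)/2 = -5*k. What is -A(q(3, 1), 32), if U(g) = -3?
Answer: 121/2912 ≈ 0.041552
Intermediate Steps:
q(b, k) = -10*k (q(b, k) = 2*(-5*k) = -10*k)
A(v, f) = -5/91 + 3/(7*f) (A(v, f) = -(-5/(-13) - 3/f)/7 = -(-5*(-1/13) - 3/f)/7 = -(5/13 - 3/f)/7 = -5/91 + 3/(7*f))
-A(q(3, 1), 32) = -(39 - 5*32)/(91*32) = -(39 - 160)/(91*32) = -(-121)/(91*32) = -1*(-121/2912) = 121/2912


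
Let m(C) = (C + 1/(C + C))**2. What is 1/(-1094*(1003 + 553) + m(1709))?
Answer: 11682724/14234441210633 ≈ 8.2074e-7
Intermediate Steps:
m(C) = (C + 1/(2*C))**2
1/(-1094*(1003 + 553) + m(1709)) = 1/(-1094*(1003 + 553) + (1/4)*(1 + 2*1709**2)**2/1709**2) = 1/(-1094*1556 + (1/4)*(1/2920681)*(1 + 2*2920681)**2) = 1/(-1702264 + (1/4)*(1/2920681)*(1 + 5841362)**2) = 1/(-1702264 + (1/4)*(1/2920681)*5841363**2) = 1/(-1702264 + (1/4)*(1/2920681)*34121521697769) = 1/(-1702264 + 34121521697769/11682724) = 1/(14234441210633/11682724) = 11682724/14234441210633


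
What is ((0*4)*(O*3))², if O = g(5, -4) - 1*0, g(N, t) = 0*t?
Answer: 0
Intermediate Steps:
g(N, t) = 0
O = 0 (O = 0 - 1*0 = 0 + 0 = 0)
((0*4)*(O*3))² = ((0*4)*(0*3))² = (0*0)² = 0² = 0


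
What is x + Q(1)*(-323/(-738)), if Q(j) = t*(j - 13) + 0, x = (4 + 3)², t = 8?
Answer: 859/123 ≈ 6.9837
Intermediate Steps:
x = 49 (x = 7² = 49)
Q(j) = -104 + 8*j (Q(j) = 8*(j - 13) + 0 = 8*(-13 + j) + 0 = (-104 + 8*j) + 0 = -104 + 8*j)
x + Q(1)*(-323/(-738)) = 49 + (-104 + 8*1)*(-323/(-738)) = 49 + (-104 + 8)*(-323*(-1/738)) = 49 - 96*323/738 = 49 - 5168/123 = 859/123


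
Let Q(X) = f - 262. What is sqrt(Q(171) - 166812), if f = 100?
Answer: I*sqrt(166974) ≈ 408.62*I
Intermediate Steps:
Q(X) = -162 (Q(X) = 100 - 262 = -162)
sqrt(Q(171) - 166812) = sqrt(-162 - 166812) = sqrt(-166974) = I*sqrt(166974)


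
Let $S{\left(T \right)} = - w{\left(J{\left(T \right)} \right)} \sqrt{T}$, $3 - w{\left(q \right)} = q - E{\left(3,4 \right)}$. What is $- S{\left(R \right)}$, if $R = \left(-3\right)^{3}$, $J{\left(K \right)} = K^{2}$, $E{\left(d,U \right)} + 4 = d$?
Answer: $- 2181 i \sqrt{3} \approx - 3777.6 i$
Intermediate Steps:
$E{\left(d,U \right)} = -4 + d$
$R = -27$
$w{\left(q \right)} = 2 - q$ ($w{\left(q \right)} = 3 - \left(q - \left(-4 + 3\right)\right) = 3 - \left(q - -1\right) = 3 - \left(q + 1\right) = 3 - \left(1 + q\right) = 2 - q$)
$S{\left(T \right)} = \sqrt{T} \left(-2 + T^{2}\right)$ ($S{\left(T \right)} = - (2 - T^{2}) \sqrt{T} = \left(-2 + T^{2}\right) \sqrt{T} = \sqrt{T} \left(-2 + T^{2}\right)$)
$- S{\left(R \right)} = - \sqrt{-27} \left(-2 + \left(-27\right)^{2}\right) = - 3 i \sqrt{3} \left(-2 + 729\right) = - 3 i \sqrt{3} \cdot 727 = - 2181 i \sqrt{3}$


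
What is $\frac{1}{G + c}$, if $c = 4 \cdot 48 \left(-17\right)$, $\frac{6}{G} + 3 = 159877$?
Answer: $- \frac{79937}{260914365} \approx -0.00030637$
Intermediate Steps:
$G = \frac{3}{79937}$ ($G = \frac{6}{-3 + 159877} = \frac{6}{159874} = 6 \cdot \frac{1}{159874} = \frac{3}{79937} \approx 3.753 \cdot 10^{-5}$)
$c = -3264$ ($c = 192 \left(-17\right) = -3264$)
$\frac{1}{G + c} = \frac{1}{\frac{3}{79937} - 3264} = \frac{1}{- \frac{260914365}{79937}} = - \frac{79937}{260914365}$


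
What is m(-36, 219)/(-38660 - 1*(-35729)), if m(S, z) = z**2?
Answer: -15987/977 ≈ -16.363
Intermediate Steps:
m(-36, 219)/(-38660 - 1*(-35729)) = 219**2/(-38660 - 1*(-35729)) = 47961/(-38660 + 35729) = 47961/(-2931) = 47961*(-1/2931) = -15987/977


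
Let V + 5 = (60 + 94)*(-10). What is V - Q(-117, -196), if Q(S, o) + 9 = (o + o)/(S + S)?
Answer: -179908/117 ≈ -1537.7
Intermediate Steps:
Q(S, o) = -9 + o/S (Q(S, o) = -9 + (o + o)/(S + S) = -9 + (2*o)/((2*S)) = -9 + (2*o)*(1/(2*S)) = -9 + o/S)
V = -1545 (V = -5 + (60 + 94)*(-10) = -5 + 154*(-10) = -5 - 1540 = -1545)
V - Q(-117, -196) = -1545 - (-9 - 196/(-117)) = -1545 - (-9 - 196*(-1/117)) = -1545 - (-9 + 196/117) = -1545 - 1*(-857/117) = -1545 + 857/117 = -179908/117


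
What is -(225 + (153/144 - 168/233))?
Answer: -840073/3728 ≈ -225.34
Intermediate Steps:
-(225 + (153/144 - 168/233)) = -(225 + (153*(1/144) - 168*1/233)) = -(225 + (17/16 - 168/233)) = -(225 + 1273/3728) = -1*840073/3728 = -840073/3728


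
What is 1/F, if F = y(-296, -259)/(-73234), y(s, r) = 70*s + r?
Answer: 10462/2997 ≈ 3.4908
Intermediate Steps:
y(s, r) = r + 70*s
F = 2997/10462 (F = (-259 + 70*(-296))/(-73234) = (-259 - 20720)*(-1/73234) = -20979*(-1/73234) = 2997/10462 ≈ 0.28647)
1/F = 1/(2997/10462) = 10462/2997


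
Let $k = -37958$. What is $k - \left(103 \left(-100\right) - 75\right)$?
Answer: $-27583$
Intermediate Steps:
$k - \left(103 \left(-100\right) - 75\right) = -37958 - \left(103 \left(-100\right) - 75\right) = -37958 - \left(-10300 - 75\right) = -37958 - -10375 = -37958 + 10375 = -27583$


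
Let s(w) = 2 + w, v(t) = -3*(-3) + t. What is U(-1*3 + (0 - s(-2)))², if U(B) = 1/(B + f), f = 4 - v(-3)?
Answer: 1/25 ≈ 0.040000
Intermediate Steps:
v(t) = 9 + t
f = -2 (f = 4 - (9 - 3) = 4 - 1*6 = 4 - 6 = -2)
U(B) = 1/(-2 + B) (U(B) = 1/(B - 2) = 1/(-2 + B))
U(-1*3 + (0 - s(-2)))² = (1/(-2 + (-1*3 + (0 - (2 - 2)))))² = (1/(-2 + (-3 + (0 - 1*0))))² = (1/(-2 + (-3 + (0 + 0))))² = (1/(-2 + (-3 + 0)))² = (1/(-2 - 3))² = (1/(-5))² = (-⅕)² = 1/25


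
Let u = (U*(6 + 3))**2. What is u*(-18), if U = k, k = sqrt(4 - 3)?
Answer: -1458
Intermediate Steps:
k = 1 (k = sqrt(1) = 1)
U = 1
u = 81 (u = (1*(6 + 3))**2 = (1*9)**2 = 9**2 = 81)
u*(-18) = 81*(-18) = -1458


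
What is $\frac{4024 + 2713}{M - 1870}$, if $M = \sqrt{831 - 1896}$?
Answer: $- \frac{2519638}{699593} - \frac{6737 i \sqrt{1065}}{3497965} \approx -3.6016 - 0.062853 i$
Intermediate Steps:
$M = i \sqrt{1065}$ ($M = \sqrt{-1065} = i \sqrt{1065} \approx 32.634 i$)
$\frac{4024 + 2713}{M - 1870} = \frac{4024 + 2713}{i \sqrt{1065} - 1870} = \frac{6737}{-1870 + i \sqrt{1065}}$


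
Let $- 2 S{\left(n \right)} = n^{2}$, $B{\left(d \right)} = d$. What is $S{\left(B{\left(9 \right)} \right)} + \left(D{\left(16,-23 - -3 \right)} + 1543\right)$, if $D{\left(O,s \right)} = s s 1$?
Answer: $\frac{3805}{2} \approx 1902.5$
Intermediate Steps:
$D{\left(O,s \right)} = s^{2}$ ($D{\left(O,s \right)} = s^{2} \cdot 1 = s^{2}$)
$S{\left(n \right)} = - \frac{n^{2}}{2}$
$S{\left(B{\left(9 \right)} \right)} + \left(D{\left(16,-23 - -3 \right)} + 1543\right) = - \frac{9^{2}}{2} + \left(\left(-23 - -3\right)^{2} + 1543\right) = \left(- \frac{1}{2}\right) 81 + \left(\left(-23 + 3\right)^{2} + 1543\right) = - \frac{81}{2} + \left(\left(-20\right)^{2} + 1543\right) = - \frac{81}{2} + \left(400 + 1543\right) = - \frac{81}{2} + 1943 = \frac{3805}{2}$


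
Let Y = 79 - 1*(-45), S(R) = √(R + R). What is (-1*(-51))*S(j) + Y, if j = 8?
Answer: 328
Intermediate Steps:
S(R) = √2*√R (S(R) = √(2*R) = √2*√R)
Y = 124 (Y = 79 + 45 = 124)
(-1*(-51))*S(j) + Y = (-1*(-51))*(√2*√8) + 124 = 51*(√2*(2*√2)) + 124 = 51*4 + 124 = 204 + 124 = 328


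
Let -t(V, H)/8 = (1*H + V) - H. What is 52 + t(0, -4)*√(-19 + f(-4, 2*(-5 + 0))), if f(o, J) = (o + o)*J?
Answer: 52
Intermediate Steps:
f(o, J) = 2*J*o (f(o, J) = (2*o)*J = 2*J*o)
t(V, H) = -8*V (t(V, H) = -8*((1*H + V) - H) = -8*((H + V) - H) = -8*V)
52 + t(0, -4)*√(-19 + f(-4, 2*(-5 + 0))) = 52 + (-8*0)*√(-19 + 2*(2*(-5 + 0))*(-4)) = 52 + 0*√(-19 + 2*(2*(-5))*(-4)) = 52 + 0*√(-19 + 2*(-10)*(-4)) = 52 + 0*√(-19 + 80) = 52 + 0*√61 = 52 + 0 = 52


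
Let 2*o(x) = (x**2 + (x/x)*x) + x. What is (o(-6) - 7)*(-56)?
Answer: -280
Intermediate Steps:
o(x) = x + x**2/2 (o(x) = ((x**2 + (x/x)*x) + x)/2 = ((x**2 + 1*x) + x)/2 = ((x**2 + x) + x)/2 = ((x + x**2) + x)/2 = (x**2 + 2*x)/2 = x + x**2/2)
(o(-6) - 7)*(-56) = ((1/2)*(-6)*(2 - 6) - 7)*(-56) = ((1/2)*(-6)*(-4) - 7)*(-56) = (12 - 7)*(-56) = 5*(-56) = -280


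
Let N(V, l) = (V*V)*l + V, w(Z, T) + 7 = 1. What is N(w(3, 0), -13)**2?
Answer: 224676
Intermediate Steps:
w(Z, T) = -6 (w(Z, T) = -7 + 1 = -6)
N(V, l) = V + l*V**2 (N(V, l) = V**2*l + V = l*V**2 + V = V + l*V**2)
N(w(3, 0), -13)**2 = (-6*(1 - 6*(-13)))**2 = (-6*(1 + 78))**2 = (-6*79)**2 = (-474)**2 = 224676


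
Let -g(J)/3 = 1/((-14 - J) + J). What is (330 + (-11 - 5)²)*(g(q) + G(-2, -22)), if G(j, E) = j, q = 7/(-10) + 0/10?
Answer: -7325/7 ≈ -1046.4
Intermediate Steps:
q = -7/10 (q = 7*(-⅒) + 0*(⅒) = -7/10 + 0 = -7/10 ≈ -0.70000)
g(J) = 3/14 (g(J) = -3/((-14 - J) + J) = -3/(-14) = -3*(-1/14) = 3/14)
(330 + (-11 - 5)²)*(g(q) + G(-2, -22)) = (330 + (-11 - 5)²)*(3/14 - 2) = (330 + (-16)²)*(-25/14) = (330 + 256)*(-25/14) = 586*(-25/14) = -7325/7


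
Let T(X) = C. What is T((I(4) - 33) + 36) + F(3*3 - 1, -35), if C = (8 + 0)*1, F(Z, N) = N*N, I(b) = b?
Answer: 1233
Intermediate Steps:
F(Z, N) = N²
C = 8 (C = 8*1 = 8)
T(X) = 8
T((I(4) - 33) + 36) + F(3*3 - 1, -35) = 8 + (-35)² = 8 + 1225 = 1233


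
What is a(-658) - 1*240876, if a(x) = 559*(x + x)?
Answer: -976520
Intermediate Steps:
a(x) = 1118*x (a(x) = 559*(2*x) = 1118*x)
a(-658) - 1*240876 = 1118*(-658) - 1*240876 = -735644 - 240876 = -976520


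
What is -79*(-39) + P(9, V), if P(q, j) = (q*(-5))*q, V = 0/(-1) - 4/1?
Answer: 2676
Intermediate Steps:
V = -4 (V = 0*(-1) - 4*1 = 0 - 4 = -4)
P(q, j) = -5*q² (P(q, j) = (-5*q)*q = -5*q²)
-79*(-39) + P(9, V) = -79*(-39) - 5*9² = 3081 - 5*81 = 3081 - 405 = 2676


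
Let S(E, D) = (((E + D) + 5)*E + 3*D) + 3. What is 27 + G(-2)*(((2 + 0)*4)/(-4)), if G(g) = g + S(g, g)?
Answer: 41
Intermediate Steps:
S(E, D) = 3 + 3*D + E*(5 + D + E) (S(E, D) = (((D + E) + 5)*E + 3*D) + 3 = ((5 + D + E)*E + 3*D) + 3 = (E*(5 + D + E) + 3*D) + 3 = (3*D + E*(5 + D + E)) + 3 = 3 + 3*D + E*(5 + D + E))
G(g) = 3 + 2*g² + 9*g (G(g) = g + (3 + g² + 3*g + 5*g + g*g) = g + (3 + g² + 3*g + 5*g + g²) = g + (3 + 2*g² + 8*g) = 3 + 2*g² + 9*g)
27 + G(-2)*(((2 + 0)*4)/(-4)) = 27 + (3 + 2*(-2)² + 9*(-2))*(((2 + 0)*4)/(-4)) = 27 + (3 + 2*4 - 18)*((2*4)*(-¼)) = 27 + (3 + 8 - 18)*(8*(-¼)) = 27 - 7*(-2) = 27 + 14 = 41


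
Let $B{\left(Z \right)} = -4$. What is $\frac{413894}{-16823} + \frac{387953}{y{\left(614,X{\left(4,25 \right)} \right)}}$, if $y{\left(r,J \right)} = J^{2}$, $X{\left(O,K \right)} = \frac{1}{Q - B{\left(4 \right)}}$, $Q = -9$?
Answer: $\frac{163162919081}{16823} \approx 9.6988 \cdot 10^{6}$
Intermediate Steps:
$X{\left(O,K \right)} = - \frac{1}{5}$ ($X{\left(O,K \right)} = \frac{1}{-9 - -4} = \frac{1}{-9 + 4} = \frac{1}{-5} = - \frac{1}{5}$)
$\frac{413894}{-16823} + \frac{387953}{y{\left(614,X{\left(4,25 \right)} \right)}} = \frac{413894}{-16823} + \frac{387953}{\left(- \frac{1}{5}\right)^{2}} = 413894 \left(- \frac{1}{16823}\right) + 387953 \frac{1}{\frac{1}{25}} = - \frac{413894}{16823} + 387953 \cdot 25 = - \frac{413894}{16823} + 9698825 = \frac{163162919081}{16823}$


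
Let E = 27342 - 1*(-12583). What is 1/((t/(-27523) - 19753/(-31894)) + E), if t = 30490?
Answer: 877818562/35046477301609 ≈ 2.5047e-5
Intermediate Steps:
E = 39925 (E = 27342 + 12583 = 39925)
1/((t/(-27523) - 19753/(-31894)) + E) = 1/((30490/(-27523) - 19753/(-31894)) + 39925) = 1/((30490*(-1/27523) - 19753*(-1/31894)) + 39925) = 1/((-30490/27523 + 19753/31894) + 39925) = 1/(-428786241/877818562 + 39925) = 1/(35046477301609/877818562) = 877818562/35046477301609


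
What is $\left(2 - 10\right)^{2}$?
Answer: $64$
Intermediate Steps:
$\left(2 - 10\right)^{2} = \left(-8\right)^{2} = 64$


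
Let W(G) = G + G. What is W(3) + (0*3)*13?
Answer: 6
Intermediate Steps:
W(G) = 2*G
W(3) + (0*3)*13 = 2*3 + (0*3)*13 = 6 + 0*13 = 6 + 0 = 6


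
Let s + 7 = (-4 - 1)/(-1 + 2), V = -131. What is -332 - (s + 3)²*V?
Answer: 10279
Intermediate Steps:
s = -12 (s = -7 + (-4 - 1)/(-1 + 2) = -7 - 5/1 = -7 - 5*1 = -7 - 5 = -12)
-332 - (s + 3)²*V = -332 - (-12 + 3)²*(-131) = -332 - (-9)²*(-131) = -332 - 81*(-131) = -332 - 1*(-10611) = -332 + 10611 = 10279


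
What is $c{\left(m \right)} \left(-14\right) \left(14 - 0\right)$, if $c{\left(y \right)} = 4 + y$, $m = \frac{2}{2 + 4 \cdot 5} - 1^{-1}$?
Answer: $- \frac{6664}{11} \approx -605.82$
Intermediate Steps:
$m = - \frac{10}{11}$ ($m = \frac{2}{2 + 20} - 1 = \frac{2}{22} - 1 = 2 \cdot \frac{1}{22} - 1 = \frac{1}{11} - 1 = - \frac{10}{11} \approx -0.90909$)
$c{\left(m \right)} \left(-14\right) \left(14 - 0\right) = \left(4 - \frac{10}{11}\right) \left(-14\right) \left(14 - 0\right) = \frac{34}{11} \left(-14\right) \left(14 + 0\right) = \left(- \frac{476}{11}\right) 14 = - \frac{6664}{11}$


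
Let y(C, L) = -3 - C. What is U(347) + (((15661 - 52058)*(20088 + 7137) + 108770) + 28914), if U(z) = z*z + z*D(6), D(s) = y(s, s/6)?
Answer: -990653355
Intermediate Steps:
D(s) = -3 - s
U(z) = z² - 9*z (U(z) = z*z + z*(-3 - 1*6) = z² + z*(-3 - 6) = z² + z*(-9) = z² - 9*z)
U(347) + (((15661 - 52058)*(20088 + 7137) + 108770) + 28914) = 347*(-9 + 347) + (((15661 - 52058)*(20088 + 7137) + 108770) + 28914) = 347*338 + ((-36397*27225 + 108770) + 28914) = 117286 + ((-990908325 + 108770) + 28914) = 117286 + (-990799555 + 28914) = 117286 - 990770641 = -990653355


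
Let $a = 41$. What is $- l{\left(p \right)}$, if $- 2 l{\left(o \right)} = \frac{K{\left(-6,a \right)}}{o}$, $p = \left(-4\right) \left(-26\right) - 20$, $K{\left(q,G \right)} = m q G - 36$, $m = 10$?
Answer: $- \frac{104}{7} \approx -14.857$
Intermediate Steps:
$K{\left(q,G \right)} = -36 + 10 G q$ ($K{\left(q,G \right)} = 10 q G - 36 = 10 G q - 36 = -36 + 10 G q$)
$p = 84$ ($p = 104 - 20 = 84$)
$l{\left(o \right)} = \frac{1248}{o}$ ($l{\left(o \right)} = - \frac{\left(-36 + 10 \cdot 41 \left(-6\right)\right) \frac{1}{o}}{2} = - \frac{\left(-36 - 2460\right) \frac{1}{o}}{2} = - \frac{\left(-2496\right) \frac{1}{o}}{2} = \frac{1248}{o}$)
$- l{\left(p \right)} = - \frac{1248}{84} = \left(-1\right) \frac{104}{7} = - \frac{104}{7}$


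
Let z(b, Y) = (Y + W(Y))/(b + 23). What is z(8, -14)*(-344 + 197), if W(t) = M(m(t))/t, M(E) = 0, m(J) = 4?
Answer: 2058/31 ≈ 66.387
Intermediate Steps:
W(t) = 0 (W(t) = 0/t = 0)
z(b, Y) = Y/(23 + b) (z(b, Y) = (Y + 0)/(b + 23) = Y/(23 + b))
z(8, -14)*(-344 + 197) = (-14/(23 + 8))*(-344 + 197) = -14/31*(-147) = 2058/31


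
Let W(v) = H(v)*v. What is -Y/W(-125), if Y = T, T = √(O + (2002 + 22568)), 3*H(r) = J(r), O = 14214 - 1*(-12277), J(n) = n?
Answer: -3*√51061/15625 ≈ -0.043386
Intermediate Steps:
O = 26491 (O = 14214 + 12277 = 26491)
H(r) = r/3
W(v) = v²/3 (W(v) = (v/3)*v = v²/3)
T = √51061 (T = √(26491 + (2002 + 22568)) = √(26491 + 24570) = √51061 ≈ 225.97)
Y = √51061 ≈ 225.97
-Y/W(-125) = -√51061/((⅓)*(-125)²) = -√51061/((⅓)*15625) = -√51061/15625/3 = -√51061*3/15625 = -3*√51061/15625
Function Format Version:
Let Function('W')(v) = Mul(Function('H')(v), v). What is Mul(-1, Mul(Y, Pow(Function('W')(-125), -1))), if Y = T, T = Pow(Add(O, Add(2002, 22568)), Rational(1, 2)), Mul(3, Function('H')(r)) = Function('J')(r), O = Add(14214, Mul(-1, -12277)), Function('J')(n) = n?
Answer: Mul(Rational(-3, 15625), Pow(51061, Rational(1, 2))) ≈ -0.043386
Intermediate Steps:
O = 26491 (O = Add(14214, 12277) = 26491)
Function('H')(r) = Mul(Rational(1, 3), r)
Function('W')(v) = Mul(Rational(1, 3), Pow(v, 2)) (Function('W')(v) = Mul(Mul(Rational(1, 3), v), v) = Mul(Rational(1, 3), Pow(v, 2)))
T = Pow(51061, Rational(1, 2)) (T = Pow(Add(26491, Add(2002, 22568)), Rational(1, 2)) = Pow(Add(26491, 24570), Rational(1, 2)) = Pow(51061, Rational(1, 2)) ≈ 225.97)
Y = Pow(51061, Rational(1, 2)) ≈ 225.97
Mul(-1, Mul(Y, Pow(Function('W')(-125), -1))) = Mul(-1, Mul(Pow(51061, Rational(1, 2)), Pow(Mul(Rational(1, 3), Pow(-125, 2)), -1))) = Mul(-1, Mul(Pow(51061, Rational(1, 2)), Pow(Mul(Rational(1, 3), 15625), -1))) = Mul(-1, Mul(Pow(51061, Rational(1, 2)), Pow(Rational(15625, 3), -1))) = Mul(-1, Mul(Pow(51061, Rational(1, 2)), Rational(3, 15625))) = Mul(-1, Mul(Rational(3, 15625), Pow(51061, Rational(1, 2)))) = Mul(Rational(-3, 15625), Pow(51061, Rational(1, 2)))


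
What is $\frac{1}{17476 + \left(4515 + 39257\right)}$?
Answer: $\frac{1}{61248} \approx 1.6327 \cdot 10^{-5}$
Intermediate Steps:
$\frac{1}{17476 + \left(4515 + 39257\right)} = \frac{1}{17476 + 43772} = \frac{1}{61248}$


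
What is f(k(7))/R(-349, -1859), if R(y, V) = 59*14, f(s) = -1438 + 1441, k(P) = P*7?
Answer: 3/826 ≈ 0.0036320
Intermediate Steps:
k(P) = 7*P
f(s) = 3
R(y, V) = 826
f(k(7))/R(-349, -1859) = 3/826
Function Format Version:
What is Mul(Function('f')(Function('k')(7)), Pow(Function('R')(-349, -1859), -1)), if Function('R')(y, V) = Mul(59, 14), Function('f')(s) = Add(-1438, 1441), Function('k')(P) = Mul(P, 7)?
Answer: Rational(3, 826) ≈ 0.0036320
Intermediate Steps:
Function('k')(P) = Mul(7, P)
Function('f')(s) = 3
Function('R')(y, V) = 826
Mul(Function('f')(Function('k')(7)), Pow(Function('R')(-349, -1859), -1)) = Mul(3, Pow(826, -1)) = Mul(3, Rational(1, 826)) = Rational(3, 826)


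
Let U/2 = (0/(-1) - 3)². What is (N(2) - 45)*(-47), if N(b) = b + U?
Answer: 1175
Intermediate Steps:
U = 18 (U = 2*(0/(-1) - 3)² = 2*(0*(-1) - 3)² = 2*(0 - 3)² = 2*(-3)² = 2*9 = 18)
N(b) = 18 + b (N(b) = b + 18 = 18 + b)
(N(2) - 45)*(-47) = ((18 + 2) - 45)*(-47) = (20 - 45)*(-47) = -25*(-47) = 1175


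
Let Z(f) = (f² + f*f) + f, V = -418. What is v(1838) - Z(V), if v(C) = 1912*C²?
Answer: 6458853498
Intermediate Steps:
Z(f) = f + 2*f² (Z(f) = (f² + f²) + f = 2*f² + f = f + 2*f²)
v(1838) - Z(V) = 1912*1838² - (-418)*(1 + 2*(-418)) = 1912*3378244 - (-418)*(1 - 836) = 6459202528 - (-418)*(-835) = 6459202528 - 1*349030 = 6459202528 - 349030 = 6458853498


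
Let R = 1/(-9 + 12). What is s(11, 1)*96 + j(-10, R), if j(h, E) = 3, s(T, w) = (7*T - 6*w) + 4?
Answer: 7203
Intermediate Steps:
s(T, w) = 4 - 6*w + 7*T (s(T, w) = (-6*w + 7*T) + 4 = 4 - 6*w + 7*T)
R = ⅓ (R = 1/3 = ⅓ ≈ 0.33333)
s(11, 1)*96 + j(-10, R) = (4 - 6*1 + 7*11)*96 + 3 = (4 - 6 + 77)*96 + 3 = 75*96 + 3 = 7200 + 3 = 7203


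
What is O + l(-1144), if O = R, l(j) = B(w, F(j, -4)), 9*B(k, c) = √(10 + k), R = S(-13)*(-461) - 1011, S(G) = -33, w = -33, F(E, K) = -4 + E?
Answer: 14202 + I*√23/9 ≈ 14202.0 + 0.53287*I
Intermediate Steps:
R = 14202 (R = -33*(-461) - 1011 = 15213 - 1011 = 14202)
B(k, c) = √(10 + k)/9
l(j) = I*√23/9 (l(j) = √(10 - 33)/9 = √(-23)/9 = (I*√23)/9 = I*√23/9)
O = 14202
O + l(-1144) = 14202 + I*√23/9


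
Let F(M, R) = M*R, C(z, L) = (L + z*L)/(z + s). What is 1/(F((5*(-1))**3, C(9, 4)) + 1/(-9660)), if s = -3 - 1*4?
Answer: -9660/24150001 ≈ -0.00040000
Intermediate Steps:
s = -7 (s = -3 - 4 = -7)
C(z, L) = (L + L*z)/(-7 + z) (C(z, L) = (L + z*L)/(z - 7) = (L + L*z)/(-7 + z))
1/(F((5*(-1))**3, C(9, 4)) + 1/(-9660)) = 1/((5*(-1))**3*(4*(1 + 9)/(-7 + 9)) + 1/(-9660)) = 1/((-5)**3*(4*10/2) - 1/9660) = 1/(-500*10/2 - 1/9660) = 1/(-125*20 - 1/9660) = 1/(-2500 - 1/9660) = 1/(-24150001/9660) = -9660/24150001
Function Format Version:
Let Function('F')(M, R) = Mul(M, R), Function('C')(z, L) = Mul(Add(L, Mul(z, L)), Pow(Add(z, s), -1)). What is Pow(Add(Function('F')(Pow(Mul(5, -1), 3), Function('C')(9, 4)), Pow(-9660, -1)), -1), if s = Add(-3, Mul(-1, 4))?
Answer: Rational(-9660, 24150001) ≈ -0.00040000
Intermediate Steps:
s = -7 (s = Add(-3, -4) = -7)
Function('C')(z, L) = Mul(Pow(Add(-7, z), -1), Add(L, Mul(L, z))) (Function('C')(z, L) = Mul(Add(L, Mul(z, L)), Pow(Add(z, -7), -1)) = Mul(Add(L, Mul(L, z)), Pow(Add(-7, z), -1)) = Mul(Pow(Add(-7, z), -1), Add(L, Mul(L, z))))
Pow(Add(Function('F')(Pow(Mul(5, -1), 3), Function('C')(9, 4)), Pow(-9660, -1)), -1) = Pow(Add(Mul(Pow(Mul(5, -1), 3), Mul(4, Pow(Add(-7, 9), -1), Add(1, 9))), Pow(-9660, -1)), -1) = Pow(Add(Mul(Pow(-5, 3), Mul(4, Pow(2, -1), 10)), Rational(-1, 9660)), -1) = Pow(Add(Mul(-125, Mul(4, Rational(1, 2), 10)), Rational(-1, 9660)), -1) = Pow(Add(Mul(-125, 20), Rational(-1, 9660)), -1) = Pow(Add(-2500, Rational(-1, 9660)), -1) = Pow(Rational(-24150001, 9660), -1) = Rational(-9660, 24150001)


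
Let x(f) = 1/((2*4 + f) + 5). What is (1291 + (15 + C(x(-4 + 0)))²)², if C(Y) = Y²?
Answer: 98980750494649/43046721 ≈ 2.2994e+6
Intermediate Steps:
x(f) = 1/(13 + f) (x(f) = 1/((8 + f) + 5) = 1/(13 + f))
(1291 + (15 + C(x(-4 + 0)))²)² = (1291 + (15 + (1/(13 + (-4 + 0)))²)²)² = (1291 + (15 + (1/(13 - 4))²)²)² = (1291 + (15 + (1/9)²)²)² = (1291 + (15 + (⅑)²)²)² = (1291 + (15 + 1/81)²)² = (1291 + (1216/81)²)² = (1291 + 1478656/6561)² = (9948907/6561)² = 98980750494649/43046721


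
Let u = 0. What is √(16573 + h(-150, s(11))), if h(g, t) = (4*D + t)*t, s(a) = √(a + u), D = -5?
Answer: 2*√(4146 - 5*√11) ≈ 128.52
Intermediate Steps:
s(a) = √a (s(a) = √(a + 0) = √a)
h(g, t) = t*(-20 + t) (h(g, t) = (4*(-5) + t)*t = (-20 + t)*t = t*(-20 + t))
√(16573 + h(-150, s(11))) = √(16573 + √11*(-20 + √11))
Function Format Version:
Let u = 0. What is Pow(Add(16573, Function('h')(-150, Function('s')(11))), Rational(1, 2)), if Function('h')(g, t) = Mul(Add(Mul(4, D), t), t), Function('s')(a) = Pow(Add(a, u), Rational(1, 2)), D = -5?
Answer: Mul(2, Pow(Add(4146, Mul(-5, Pow(11, Rational(1, 2)))), Rational(1, 2))) ≈ 128.52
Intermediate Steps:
Function('s')(a) = Pow(a, Rational(1, 2)) (Function('s')(a) = Pow(Add(a, 0), Rational(1, 2)) = Pow(a, Rational(1, 2)))
Function('h')(g, t) = Mul(t, Add(-20, t)) (Function('h')(g, t) = Mul(Add(Mul(4, -5), t), t) = Mul(Add(-20, t), t) = Mul(t, Add(-20, t)))
Pow(Add(16573, Function('h')(-150, Function('s')(11))), Rational(1, 2)) = Pow(Add(16573, Mul(Pow(11, Rational(1, 2)), Add(-20, Pow(11, Rational(1, 2))))), Rational(1, 2))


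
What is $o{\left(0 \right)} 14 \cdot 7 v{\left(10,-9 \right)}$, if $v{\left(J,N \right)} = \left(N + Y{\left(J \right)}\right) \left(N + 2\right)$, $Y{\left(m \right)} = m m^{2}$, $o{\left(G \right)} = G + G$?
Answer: $0$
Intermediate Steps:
$o{\left(G \right)} = 2 G$
$Y{\left(m \right)} = m^{3}$
$v{\left(J,N \right)} = \left(2 + N\right) \left(N + J^{3}\right)$ ($v{\left(J,N \right)} = \left(N + J^{3}\right) \left(N + 2\right) = \left(N + J^{3}\right) \left(2 + N\right) = \left(2 + N\right) \left(N + J^{3}\right)$)
$o{\left(0 \right)} 14 \cdot 7 v{\left(10,-9 \right)} = 2 \cdot 0 \cdot 14 \cdot 7 \left(\left(-9\right)^{2} + 2 \left(-9\right) + 2 \cdot 10^{3} - 9 \cdot 10^{3}\right) = 0 \cdot 14 \cdot 7 \left(81 - 18 + 2 \cdot 1000 - 9000\right) = 0 \cdot 7 \left(81 - 18 + 2000 - 9000\right) = 0 \left(-6937\right) = 0$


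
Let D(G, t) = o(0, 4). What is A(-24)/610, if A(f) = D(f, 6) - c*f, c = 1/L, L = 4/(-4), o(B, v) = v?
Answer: -2/61 ≈ -0.032787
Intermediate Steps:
L = -1 (L = 4*(-1/4) = -1)
D(G, t) = 4
c = -1 (c = 1/(-1) = -1)
A(f) = 4 + f (A(f) = 4 - (-1)*f = 4 + f)
A(-24)/610 = (4 - 24)/610 = -20*1/610 = -2/61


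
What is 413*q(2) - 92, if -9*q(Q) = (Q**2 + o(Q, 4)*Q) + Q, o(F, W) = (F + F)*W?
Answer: -16522/9 ≈ -1835.8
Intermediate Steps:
o(F, W) = 2*F*W (o(F, W) = (2*F)*W = 2*F*W)
q(Q) = -Q**2 - Q/9 (q(Q) = -((Q**2 + (2*Q*4)*Q) + Q)/9 = -((Q**2 + (8*Q)*Q) + Q)/9 = -((Q**2 + 8*Q**2) + Q)/9 = -(9*Q**2 + Q)/9 = -(Q + 9*Q**2)/9 = -Q**2 - Q/9)
413*q(2) - 92 = 413*(-1*2*(1/9 + 2)) - 92 = 413*(-1*2*19/9) - 92 = 413*(-38/9) - 92 = -15694/9 - 92 = -16522/9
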